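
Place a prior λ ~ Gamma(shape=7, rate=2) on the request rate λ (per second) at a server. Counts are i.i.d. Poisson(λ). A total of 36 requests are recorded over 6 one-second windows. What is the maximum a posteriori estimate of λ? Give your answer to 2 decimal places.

λ̂_MAP = 5.25

Σxᵢ = 36, n = 6.
Posterior ∝ λ^6e^(−2λ) · λ^36e^(−6λ) = λ^42e^(−8λ), i.e. Gamma(shape=43, rate=8).
The mode of a Gamma(a, b) with a ≥ 1 (shape–rate) is (a−1)/b = 42/8 ≈ 5.25.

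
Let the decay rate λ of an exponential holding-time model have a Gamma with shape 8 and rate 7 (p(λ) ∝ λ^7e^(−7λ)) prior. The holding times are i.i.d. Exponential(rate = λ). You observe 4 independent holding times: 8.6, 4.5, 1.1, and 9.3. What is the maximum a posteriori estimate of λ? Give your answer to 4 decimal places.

λ̂_MAP = 0.3607

The Exponential(rate=λ) likelihood is ∝ λ^n e^(−λΣtᵢ). Here n = 4 and Σtᵢ = 8.6 + 4.5 + 1.1 + 9.3 = 23.5.
Posterior ∝ λ^7e^(−7λ) · λ^4e^(−23.5λ) = λ^11e^(−30.5λ), i.e. Gamma(12, 30.5).
Mode = (a−1)/b = 11/30.5 ≈ 0.3607.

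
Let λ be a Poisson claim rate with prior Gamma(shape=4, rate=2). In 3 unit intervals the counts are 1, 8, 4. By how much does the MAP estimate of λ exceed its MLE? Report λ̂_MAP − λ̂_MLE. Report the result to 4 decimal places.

MAP − MLE = -1.1333

Σxᵢ = 13. Posterior is Gamma(17, 5); MAP = (17−1)/5 = 16/5 ≈ 3.20000.
MLE = x̄ = 13/3 ≈ 4.33333.
Difference = 16/5 − 13/3 = -17/15 ≈ -1.1333.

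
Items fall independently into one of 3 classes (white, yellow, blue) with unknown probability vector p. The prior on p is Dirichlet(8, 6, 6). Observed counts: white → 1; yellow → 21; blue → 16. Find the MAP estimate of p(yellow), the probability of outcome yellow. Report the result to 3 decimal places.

MAP estimate of p(yellow) = 0.473

The posterior is Dirichlet(αᵢ + nᵢ) = Dirichlet(9, 27, 22).
For a Dirichlet(a₁,…,a_K) with all aᵢ > 1, the mode has j-th component (aⱼ − 1)/(Σaᵢ − K).
Here Σaᵢ = 58 and K = 3, so p(yellow) = (27 − 1)/(58 − 3) = 26/55 ≈ 0.473.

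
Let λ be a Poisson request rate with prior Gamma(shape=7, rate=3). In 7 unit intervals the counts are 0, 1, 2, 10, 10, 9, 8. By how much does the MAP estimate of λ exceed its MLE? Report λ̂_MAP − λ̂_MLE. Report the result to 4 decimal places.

MAP − MLE = -1.1143

Σxᵢ = 40. Posterior is Gamma(47, 10); MAP = (47−1)/10 = 46/10 ≈ 4.60000.
MLE = x̄ = 40/7 ≈ 5.71429.
Difference = 46/10 − 40/7 = -39/35 ≈ -1.1143.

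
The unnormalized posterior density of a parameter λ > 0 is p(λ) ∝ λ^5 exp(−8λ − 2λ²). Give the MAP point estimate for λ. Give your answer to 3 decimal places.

λ̂_MAP = 0.500

ℓ'(λ) = 5/λ − 8 − 4λ. Setting this to zero and multiplying by λ: 4λ² + 8λ − 5 = 0.
λ = (−8 + √(8² + 4·4·5)) / (2·4) = (−8 + √144) / 8 = (−8 + 12)/8 = 1/2.
ℓ''(λ) = −5/λ² − 4 < 0, confirming a maximum.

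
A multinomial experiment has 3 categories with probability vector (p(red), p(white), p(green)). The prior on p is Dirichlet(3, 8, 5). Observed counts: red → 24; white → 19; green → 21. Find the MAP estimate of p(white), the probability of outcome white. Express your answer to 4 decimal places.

MAP estimate of p(white) = 0.3377

The posterior is Dirichlet(αᵢ + nᵢ) = Dirichlet(27, 27, 26).
For a Dirichlet(a₁,…,a_K) with all aᵢ > 1, the mode has j-th component (aⱼ − 1)/(Σaᵢ − K).
Here Σaᵢ = 80 and K = 3, so p(white) = (27 − 1)/(80 − 3) = 26/77 ≈ 0.3377.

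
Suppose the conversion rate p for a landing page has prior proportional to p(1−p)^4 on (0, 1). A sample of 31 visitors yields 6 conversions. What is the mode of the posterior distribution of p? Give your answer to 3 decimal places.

p̂_MAP = 0.194

The prior density ∝ p(1−p)^4 is the kernel of Beta(2, 5).
Data: 6 successes in 31 trials. The binomial likelihood contributes p^6(1−p)^25, so the posterior is Beta(2+6, 5+25) = Beta(8, 30).
For Beta(a, b) with a, b > 1 the mode is (a−1)/(a+b−2) = 7/36 ≈ 0.194.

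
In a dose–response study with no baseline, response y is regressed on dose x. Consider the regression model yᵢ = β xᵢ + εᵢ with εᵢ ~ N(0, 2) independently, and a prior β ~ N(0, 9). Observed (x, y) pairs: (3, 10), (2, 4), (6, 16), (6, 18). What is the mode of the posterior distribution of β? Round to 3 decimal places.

log p(β | y) = −Σ(yᵢ − βxᵢ)²/(2·2) − β²/(2·9) + const.
Setting the derivative to zero: Σxᵢ(yᵢ − βxᵢ)/2 − β/9 = 0, so β = Σxᵢyᵢ / (Σxᵢ² + σ²/τ²).
Σxᵢyᵢ = 3·10 + 2·4 + 6·16 + 6·18 = 242; Σxᵢ² = 85; σ²/τ² = 2/9.
β̂_MAP = 242 / (85 + 2/9) = 242/(767/9) = 2178/767 ≈ 2.840.

β̂_MAP = 2.840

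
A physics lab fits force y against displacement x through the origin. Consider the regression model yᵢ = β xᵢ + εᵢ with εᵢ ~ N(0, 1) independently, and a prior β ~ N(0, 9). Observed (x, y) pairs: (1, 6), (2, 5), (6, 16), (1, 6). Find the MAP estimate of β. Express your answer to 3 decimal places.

log p(β | y) = −Σ(yᵢ − βxᵢ)²/(2·1) − β²/(2·9) + const.
Setting the derivative to zero: Σxᵢ(yᵢ − βxᵢ)/1 − β/9 = 0, so β = Σxᵢyᵢ / (Σxᵢ² + σ²/τ²).
Σxᵢyᵢ = 1·6 + 2·5 + 6·16 + 1·6 = 118; Σxᵢ² = 42; σ²/τ² = 1/9.
β̂_MAP = 118 / (42 + 1/9) = 118/(379/9) = 1062/379 ≈ 2.802.

β̂_MAP = 2.802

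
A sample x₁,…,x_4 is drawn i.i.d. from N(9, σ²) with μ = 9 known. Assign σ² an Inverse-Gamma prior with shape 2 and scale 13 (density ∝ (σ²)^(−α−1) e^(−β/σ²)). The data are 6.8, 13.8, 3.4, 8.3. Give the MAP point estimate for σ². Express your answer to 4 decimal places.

σ̂²_MAP = 8.5730

Sum of squared deviations about the known mean: SS = (6.8−9)² + (13.8−9)² + (3.4−9)² + (8.3−9)² = 59.73.
The Normal likelihood contributes (σ²)^(−n/2) exp(−SS/(2σ²)), so the posterior is Inverse-Gamma(α + n/2, β + SS/2) = Inverse-Gamma(4, 42.865).
The mode of Inverse-Gamma(a, b) is b/(a+1) = 42.865/5 ≈ 8.5730.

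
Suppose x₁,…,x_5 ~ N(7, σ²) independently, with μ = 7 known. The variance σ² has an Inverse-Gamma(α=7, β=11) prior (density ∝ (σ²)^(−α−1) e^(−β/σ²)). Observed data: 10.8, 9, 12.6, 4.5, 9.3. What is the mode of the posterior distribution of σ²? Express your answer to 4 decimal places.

Sum of squared deviations about the known mean: SS = (10.8−7)² + (9−7)² + (12.6−7)² + (4.5−7)² + (9.3−7)² = 61.34.
The Normal likelihood contributes (σ²)^(−n/2) exp(−SS/(2σ²)), so the posterior is Inverse-Gamma(α + n/2, β + SS/2) = Inverse-Gamma(9.5, 41.67).
The mode of Inverse-Gamma(a, b) is b/(a+1) = 41.67/10.5 ≈ 3.9686.

σ̂²_MAP = 3.9686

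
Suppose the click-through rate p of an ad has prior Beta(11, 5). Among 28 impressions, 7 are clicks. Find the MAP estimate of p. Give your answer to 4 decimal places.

p̂_MAP = 0.4048

Prior: Beta(11, 5).
Data: 7 successes in 28 trials. The binomial likelihood contributes p^7(1−p)^21, so the posterior is Beta(11+7, 5+21) = Beta(18, 26).
For Beta(a, b) with a, b > 1 the mode is (a−1)/(a+b−2) = 17/42 ≈ 0.4048.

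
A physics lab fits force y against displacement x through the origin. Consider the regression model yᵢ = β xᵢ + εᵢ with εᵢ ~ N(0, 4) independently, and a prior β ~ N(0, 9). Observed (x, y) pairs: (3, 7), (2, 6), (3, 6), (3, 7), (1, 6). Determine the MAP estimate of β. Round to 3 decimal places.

β̂_MAP = 2.404

log p(β | y) = −Σ(yᵢ − βxᵢ)²/(2·4) − β²/(2·9) + const.
Setting the derivative to zero: Σxᵢ(yᵢ − βxᵢ)/4 − β/9 = 0, so β = Σxᵢyᵢ / (Σxᵢ² + σ²/τ²).
Σxᵢyᵢ = 3·7 + 2·6 + 3·6 + 3·7 + 1·6 = 78; Σxᵢ² = 32; σ²/τ² = 4/9.
β̂_MAP = 78 / (32 + 4/9) = 78/(292/9) = 351/146 ≈ 2.404.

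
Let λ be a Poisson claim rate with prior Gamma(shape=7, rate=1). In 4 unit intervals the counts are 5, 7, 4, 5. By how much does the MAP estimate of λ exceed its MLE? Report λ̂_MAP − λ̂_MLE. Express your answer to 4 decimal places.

MAP − MLE = 0.1500

Σxᵢ = 21. Posterior is Gamma(28, 5); MAP = (28−1)/5 = 27/5 ≈ 5.40000.
MLE = x̄ = 21/4 ≈ 5.25000.
Difference = 27/5 − 21/4 = 3/20 ≈ 0.1500.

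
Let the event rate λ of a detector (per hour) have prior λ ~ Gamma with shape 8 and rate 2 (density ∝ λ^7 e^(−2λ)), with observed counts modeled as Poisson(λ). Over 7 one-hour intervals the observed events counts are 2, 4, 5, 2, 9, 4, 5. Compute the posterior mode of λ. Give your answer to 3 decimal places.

Σxᵢ = 2+4+5+2+9+4+5 = 31, with n = 7.
Posterior ∝ λ^7e^(−2λ) · λ^31e^(−7λ) = λ^38e^(−9λ), i.e. Gamma(shape=39, rate=9).
The mode of a Gamma(a, b) with a ≥ 1 (shape–rate) is (a−1)/b = 38/9 ≈ 4.222.

λ̂_MAP = 4.222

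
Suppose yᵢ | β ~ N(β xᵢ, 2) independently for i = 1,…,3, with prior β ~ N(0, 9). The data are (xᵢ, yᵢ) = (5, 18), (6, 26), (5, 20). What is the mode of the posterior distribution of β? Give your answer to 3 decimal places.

log p(β | y) = −Σ(yᵢ − βxᵢ)²/(2·2) − β²/(2·9) + const.
Setting the derivative to zero: Σxᵢ(yᵢ − βxᵢ)/2 − β/9 = 0, so β = Σxᵢyᵢ / (Σxᵢ² + σ²/τ²).
Σxᵢyᵢ = 5·18 + 6·26 + 5·20 = 346; Σxᵢ² = 86; σ²/τ² = 2/9.
β̂_MAP = 346 / (86 + 2/9) = 346/(776/9) = 1557/388 ≈ 4.013.

β̂_MAP = 4.013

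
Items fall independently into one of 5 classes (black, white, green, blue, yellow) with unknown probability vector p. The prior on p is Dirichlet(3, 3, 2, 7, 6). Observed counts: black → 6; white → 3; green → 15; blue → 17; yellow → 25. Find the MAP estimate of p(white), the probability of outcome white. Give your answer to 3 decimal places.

MAP estimate of p(white) = 0.061

The posterior is Dirichlet(αᵢ + nᵢ) = Dirichlet(9, 6, 17, 24, 31).
For a Dirichlet(a₁,…,a_K) with all aᵢ > 1, the mode has j-th component (aⱼ − 1)/(Σaᵢ − K).
Here Σaᵢ = 87 and K = 5, so p(white) = (6 − 1)/(87 − 5) = 5/82 ≈ 0.061.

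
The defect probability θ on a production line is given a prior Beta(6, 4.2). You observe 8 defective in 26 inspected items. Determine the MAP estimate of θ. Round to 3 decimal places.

θ̂_MAP = 0.380

Prior: Beta(6, 4.2).
Data: 8 successes in 26 trials. The binomial likelihood contributes θ^8(1−θ)^18, so the posterior is Beta(6+8, 4.2+18) = Beta(14, 22.2).
For Beta(a, b) with a, b > 1 the mode is (a−1)/(a+b−2) = 13/34.2 ≈ 0.380.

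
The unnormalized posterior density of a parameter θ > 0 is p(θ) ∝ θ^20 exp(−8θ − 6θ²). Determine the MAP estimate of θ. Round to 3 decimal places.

ℓ'(θ) = 20/θ − 8 − 12θ. Setting this to zero and multiplying by θ: 12θ² + 8θ − 20 = 0.
θ = (−8 + √(8² + 4·12·20)) / (2·12) = (−8 + √1024) / 24 = (−8 + 32)/24 = 1.
ℓ''(θ) = −20/θ² − 12 < 0, confirming a maximum.

θ̂_MAP = 1.000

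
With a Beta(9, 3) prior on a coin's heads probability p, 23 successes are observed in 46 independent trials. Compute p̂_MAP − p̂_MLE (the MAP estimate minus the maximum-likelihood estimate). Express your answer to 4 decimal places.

Posterior is Beta(32, 26); MAP = (32−1)/(58−2) = 31/56 ≈ 0.55357.
MLE ignores the prior: p̂_MLE = k/n = 23/46 ≈ 0.50000.
Difference = 31/56 − 23/46 = 3/56 ≈ 0.0536.

MAP − MLE = 0.0536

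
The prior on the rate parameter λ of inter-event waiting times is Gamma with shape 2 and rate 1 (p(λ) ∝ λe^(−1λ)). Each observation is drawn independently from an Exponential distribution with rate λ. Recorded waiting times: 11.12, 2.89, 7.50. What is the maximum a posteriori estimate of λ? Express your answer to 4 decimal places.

The Exponential(rate=λ) likelihood is ∝ λ^n e^(−λΣtᵢ). Here n = 3 and Σtᵢ = 11.12 + 2.89 + 7.50 = 21.51.
Posterior ∝ λe^(−1λ) · λ^3e^(−21.51λ) = λ^4e^(−22.51λ), i.e. Gamma(5, 22.51).
Mode = (a−1)/b = 4/22.51 ≈ 0.1777.

λ̂_MAP = 0.1777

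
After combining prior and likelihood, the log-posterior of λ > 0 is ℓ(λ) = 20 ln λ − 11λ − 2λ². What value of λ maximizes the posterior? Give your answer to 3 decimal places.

λ̂_MAP = 1.250

ℓ'(λ) = 20/λ − 11 − 4λ. Setting this to zero and multiplying by λ: 4λ² + 11λ − 20 = 0.
λ = (−11 + √(11² + 4·4·20)) / (2·4) = (−11 + √441) / 8 = (−11 + 21)/8 = 5/4.
ℓ''(λ) = −20/λ² − 4 < 0, confirming a maximum.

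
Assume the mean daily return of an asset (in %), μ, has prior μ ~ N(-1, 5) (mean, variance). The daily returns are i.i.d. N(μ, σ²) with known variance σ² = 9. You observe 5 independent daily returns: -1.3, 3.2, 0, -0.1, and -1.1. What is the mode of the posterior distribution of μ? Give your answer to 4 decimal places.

n = 5; x̄ = ((-1.3) + 3.2 + 0 + (-0.1) + (-1.1))/5 = 0.7/5 = 0.14.
For a Normal prior and Normal likelihood with known variance, the posterior is Normal; its mode equals its mean, the precision-weighted average.
Prior precision 1/σ₀² = 1/5 = 0.2; data precision n/σ² = 5/9.
μ̂ = (0.2·(-1) + (5/9)·0.14) / (0.2 + 5/9) = (-11/90)/(34/45) = -11/68 ≈ -0.1618.

μ̂_MAP = -0.1618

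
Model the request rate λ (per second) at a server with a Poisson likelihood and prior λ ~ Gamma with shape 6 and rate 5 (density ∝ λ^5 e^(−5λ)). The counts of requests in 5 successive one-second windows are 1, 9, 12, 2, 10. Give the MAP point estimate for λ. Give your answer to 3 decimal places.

Σxᵢ = 1+9+12+2+10 = 34, with n = 5.
Posterior ∝ λ^5e^(−5λ) · λ^34e^(−5λ) = λ^39e^(−10λ), i.e. Gamma(shape=40, rate=10).
The mode of a Gamma(a, b) with a ≥ 1 (shape–rate) is (a−1)/b = 39/10 ≈ 3.900.

λ̂_MAP = 3.900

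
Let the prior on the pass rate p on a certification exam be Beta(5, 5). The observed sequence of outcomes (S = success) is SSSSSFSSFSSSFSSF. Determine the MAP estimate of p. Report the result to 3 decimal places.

Prior: Beta(5, 5).
Data: 12 successes in 16 trials (from the sequence). The binomial likelihood contributes p^12(1−p)^4, so the posterior is Beta(5+12, 5+4) = Beta(17, 9).
For Beta(a, b) with a, b > 1 the mode is (a−1)/(a+b−2) = 16/24 ≈ 0.667.

p̂_MAP = 0.667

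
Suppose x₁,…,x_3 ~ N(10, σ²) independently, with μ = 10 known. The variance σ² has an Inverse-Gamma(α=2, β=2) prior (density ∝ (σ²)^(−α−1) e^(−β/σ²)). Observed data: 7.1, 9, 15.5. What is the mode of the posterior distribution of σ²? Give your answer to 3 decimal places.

Sum of squared deviations about the known mean: SS = (7.1−10)² + (9−10)² + (15.5−10)² = 39.66.
The Normal likelihood contributes (σ²)^(−n/2) exp(−SS/(2σ²)), so the posterior is Inverse-Gamma(α + n/2, β + SS/2) = Inverse-Gamma(3.5, 21.83).
The mode of Inverse-Gamma(a, b) is b/(a+1) = 21.83/4.5 ≈ 4.851.

σ̂²_MAP = 4.851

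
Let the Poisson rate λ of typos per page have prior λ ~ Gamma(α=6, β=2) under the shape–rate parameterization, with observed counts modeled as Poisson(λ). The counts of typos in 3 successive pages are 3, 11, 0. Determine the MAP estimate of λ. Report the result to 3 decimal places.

λ̂_MAP = 3.800

Σxᵢ = 3+11+0 = 14, with n = 3.
Posterior ∝ λ^5e^(−2λ) · λ^14e^(−3λ) = λ^19e^(−5λ), i.e. Gamma(shape=20, rate=5).
The mode of a Gamma(a, b) with a ≥ 1 (shape–rate) is (a−1)/b = 19/5 ≈ 3.800.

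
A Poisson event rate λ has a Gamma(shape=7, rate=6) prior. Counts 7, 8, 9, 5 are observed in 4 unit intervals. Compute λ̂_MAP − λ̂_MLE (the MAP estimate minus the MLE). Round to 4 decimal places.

Σxᵢ = 29. Posterior is Gamma(36, 10); MAP = (36−1)/10 = 35/10 ≈ 3.50000.
MLE = x̄ = 29/4 ≈ 7.25000.
Difference = 35/10 − 29/4 = -15/4 ≈ -3.7500.

MAP − MLE = -3.7500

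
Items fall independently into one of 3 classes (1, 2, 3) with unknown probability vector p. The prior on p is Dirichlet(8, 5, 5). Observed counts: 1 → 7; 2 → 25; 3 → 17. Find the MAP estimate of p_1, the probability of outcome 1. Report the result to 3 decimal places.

The posterior is Dirichlet(αᵢ + nᵢ) = Dirichlet(15, 30, 22).
For a Dirichlet(a₁,…,a_K) with all aᵢ > 1, the mode has j-th component (aⱼ − 1)/(Σaᵢ − K).
Here Σaᵢ = 67 and K = 3, so p_1 = (15 − 1)/(67 − 3) = 14/64 ≈ 0.219.

MAP estimate: 0.219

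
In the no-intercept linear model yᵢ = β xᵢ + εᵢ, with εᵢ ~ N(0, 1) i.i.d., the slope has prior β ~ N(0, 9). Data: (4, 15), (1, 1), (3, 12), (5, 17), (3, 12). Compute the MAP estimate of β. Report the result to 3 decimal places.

log p(β | y) = −Σ(yᵢ − βxᵢ)²/(2·1) − β²/(2·9) + const.
Setting the derivative to zero: Σxᵢ(yᵢ − βxᵢ)/1 − β/9 = 0, so β = Σxᵢyᵢ / (Σxᵢ² + σ²/τ²).
Σxᵢyᵢ = 4·15 + 1·1 + 3·12 + 5·17 + 3·12 = 218; Σxᵢ² = 60; σ²/τ² = 1/9.
β̂_MAP = 218 / (60 + 1/9) = 218/(541/9) = 1962/541 ≈ 3.627.

β̂_MAP = 3.627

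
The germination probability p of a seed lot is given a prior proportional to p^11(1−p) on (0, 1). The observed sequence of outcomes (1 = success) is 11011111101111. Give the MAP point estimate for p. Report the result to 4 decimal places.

p̂_MAP = 0.8846

The prior density ∝ p^11(1−p)^1 is the kernel of Beta(12, 2).
Data: 12 successes in 14 trials (from the sequence). The binomial likelihood contributes p^12(1−p)^2, so the posterior is Beta(12+12, 2+2) = Beta(24, 4).
For Beta(a, b) with a, b > 1 the mode is (a−1)/(a+b−2) = 23/26 ≈ 0.8846.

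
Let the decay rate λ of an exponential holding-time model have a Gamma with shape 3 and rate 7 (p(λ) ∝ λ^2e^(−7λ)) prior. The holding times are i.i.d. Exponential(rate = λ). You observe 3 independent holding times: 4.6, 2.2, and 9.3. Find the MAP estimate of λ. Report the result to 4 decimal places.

λ̂_MAP = 0.2165

The Exponential(rate=λ) likelihood is ∝ λ^n e^(−λΣtᵢ). Here n = 3 and Σtᵢ = 4.6 + 2.2 + 9.3 = 16.1.
Posterior ∝ λ^2e^(−7λ) · λ^3e^(−16.1λ) = λ^5e^(−23.1λ), i.e. Gamma(6, 23.1).
Mode = (a−1)/b = 5/23.1 ≈ 0.2165.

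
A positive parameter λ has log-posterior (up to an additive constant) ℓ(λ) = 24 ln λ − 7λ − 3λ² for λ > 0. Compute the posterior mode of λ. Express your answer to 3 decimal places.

λ̂_MAP = 1.500

ℓ'(λ) = 24/λ − 7 − 6λ. Setting this to zero and multiplying by λ: 6λ² + 7λ − 24 = 0.
λ = (−7 + √(7² + 4·6·24)) / (2·6) = (−7 + √625) / 12 = (−7 + 25)/12 = 3/2.
ℓ''(λ) = −24/λ² − 6 < 0, confirming a maximum.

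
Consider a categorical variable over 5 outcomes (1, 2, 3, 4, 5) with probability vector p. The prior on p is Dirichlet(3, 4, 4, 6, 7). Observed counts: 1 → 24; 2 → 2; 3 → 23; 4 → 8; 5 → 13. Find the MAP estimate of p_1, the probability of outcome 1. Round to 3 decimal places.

MAP estimate: 0.292

The posterior is Dirichlet(αᵢ + nᵢ) = Dirichlet(27, 6, 27, 14, 20).
For a Dirichlet(a₁,…,a_K) with all aᵢ > 1, the mode has j-th component (aⱼ − 1)/(Σaᵢ − K).
Here Σaᵢ = 94 and K = 5, so p_1 = (27 − 1)/(94 − 5) = 26/89 ≈ 0.292.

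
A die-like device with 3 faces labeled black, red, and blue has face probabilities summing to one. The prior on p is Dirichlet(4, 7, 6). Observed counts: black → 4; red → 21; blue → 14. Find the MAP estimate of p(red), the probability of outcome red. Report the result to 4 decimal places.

The posterior is Dirichlet(αᵢ + nᵢ) = Dirichlet(8, 28, 20).
For a Dirichlet(a₁,…,a_K) with all aᵢ > 1, the mode has j-th component (aⱼ − 1)/(Σaᵢ − K).
Here Σaᵢ = 56 and K = 3, so p(red) = (28 − 1)/(56 − 3) = 27/53 ≈ 0.5094.

MAP estimate of p(red) = 0.5094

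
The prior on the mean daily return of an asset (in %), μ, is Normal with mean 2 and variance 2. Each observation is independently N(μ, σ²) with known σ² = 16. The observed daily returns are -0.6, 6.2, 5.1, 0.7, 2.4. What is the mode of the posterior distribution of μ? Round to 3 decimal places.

n = 5; x̄ = ((-0.6) + 6.2 + 5.1 + 0.7 + 2.4)/5 = 13.8/5 = 2.76.
For a Normal prior and Normal likelihood with known variance, the posterior is Normal; its mode equals its mean, the precision-weighted average.
Prior precision 1/σ₀² = 1/2 = 0.5; data precision n/σ² = 5/16 = 0.3125.
μ̂ = (0.5·2 + 0.3125·2.76) / (0.5 + 0.3125) = 1.8625/0.8125 = 149/65 ≈ 2.292.

μ̂_MAP = 2.292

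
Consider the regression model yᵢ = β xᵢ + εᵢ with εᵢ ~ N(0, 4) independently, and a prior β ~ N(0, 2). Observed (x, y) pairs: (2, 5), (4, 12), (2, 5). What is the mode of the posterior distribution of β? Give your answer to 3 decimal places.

β̂_MAP = 2.615

log p(β | y) = −Σ(yᵢ − βxᵢ)²/(2·4) − β²/(2·2) + const.
Setting the derivative to zero: Σxᵢ(yᵢ − βxᵢ)/4 − β/2 = 0, so β = Σxᵢyᵢ / (Σxᵢ² + σ²/τ²).
Σxᵢyᵢ = 2·5 + 4·12 + 2·5 = 68; Σxᵢ² = 24; σ²/τ² = 2.
β̂_MAP = 68 / (24 + 2) = 68/26 ≈ 2.615.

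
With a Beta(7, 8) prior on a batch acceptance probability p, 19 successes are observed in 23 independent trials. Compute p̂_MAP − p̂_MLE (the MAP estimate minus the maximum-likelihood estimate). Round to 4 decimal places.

Posterior is Beta(26, 12); MAP = (26−1)/(38−2) = 25/36 ≈ 0.69444.
MLE ignores the prior: p̂_MLE = k/n = 19/23 ≈ 0.82609.
Difference = 25/36 − 19/23 = -109/828 ≈ -0.1316.

MAP − MLE = -0.1316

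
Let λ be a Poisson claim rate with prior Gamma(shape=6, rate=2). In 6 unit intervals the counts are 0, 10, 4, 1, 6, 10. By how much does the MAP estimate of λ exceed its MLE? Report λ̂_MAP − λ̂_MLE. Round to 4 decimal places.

MAP − MLE = -0.6667

Σxᵢ = 31. Posterior is Gamma(37, 8); MAP = (37−1)/8 = 36/8 ≈ 4.50000.
MLE = x̄ = 31/6 ≈ 5.16667.
Difference = 36/8 − 31/6 = -2/3 ≈ -0.6667.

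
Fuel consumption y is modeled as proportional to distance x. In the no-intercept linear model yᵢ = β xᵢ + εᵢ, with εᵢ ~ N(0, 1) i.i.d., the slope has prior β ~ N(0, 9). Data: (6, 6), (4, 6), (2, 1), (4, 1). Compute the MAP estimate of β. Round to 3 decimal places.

β̂_MAP = 0.915

log p(β | y) = −Σ(yᵢ − βxᵢ)²/(2·1) − β²/(2·9) + const.
Setting the derivative to zero: Σxᵢ(yᵢ − βxᵢ)/1 − β/9 = 0, so β = Σxᵢyᵢ / (Σxᵢ² + σ²/τ²).
Σxᵢyᵢ = 6·6 + 4·6 + 2·1 + 4·1 = 66; Σxᵢ² = 72; σ²/τ² = 1/9.
β̂_MAP = 66 / (72 + 1/9) = 66/(649/9) = 54/59 ≈ 0.915.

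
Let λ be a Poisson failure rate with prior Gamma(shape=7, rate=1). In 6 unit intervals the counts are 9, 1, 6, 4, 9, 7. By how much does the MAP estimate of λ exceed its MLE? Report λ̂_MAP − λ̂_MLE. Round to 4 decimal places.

Σxᵢ = 36. Posterior is Gamma(43, 7); MAP = (43−1)/7 = 42/7 ≈ 6.00000.
MLE = x̄ = 36/6 ≈ 6.00000.
Difference = 42/7 − 36/6 = 0 ≈ 0.0000.

MAP − MLE = 0.0000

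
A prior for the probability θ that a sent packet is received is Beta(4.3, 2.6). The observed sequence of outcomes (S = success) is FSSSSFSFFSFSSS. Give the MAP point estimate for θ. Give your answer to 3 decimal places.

Prior: Beta(4.3, 2.6).
Data: 9 successes in 14 trials (from the sequence). The binomial likelihood contributes θ^9(1−θ)^5, so the posterior is Beta(4.3+9, 2.6+5) = Beta(13.3, 7.6).
For Beta(a, b) with a, b > 1 the mode is (a−1)/(a+b−2) = 12.3/18.9 ≈ 0.651.

θ̂_MAP = 0.651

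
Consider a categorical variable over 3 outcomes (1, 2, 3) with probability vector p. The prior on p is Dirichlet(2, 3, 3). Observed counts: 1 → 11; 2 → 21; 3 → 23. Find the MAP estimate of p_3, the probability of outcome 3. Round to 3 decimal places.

The posterior is Dirichlet(αᵢ + nᵢ) = Dirichlet(13, 24, 26).
For a Dirichlet(a₁,…,a_K) with all aᵢ > 1, the mode has j-th component (aⱼ − 1)/(Σaᵢ − K).
Here Σaᵢ = 63 and K = 3, so p_3 = (26 − 1)/(63 − 3) = 25/60 ≈ 0.417.

MAP estimate: 0.417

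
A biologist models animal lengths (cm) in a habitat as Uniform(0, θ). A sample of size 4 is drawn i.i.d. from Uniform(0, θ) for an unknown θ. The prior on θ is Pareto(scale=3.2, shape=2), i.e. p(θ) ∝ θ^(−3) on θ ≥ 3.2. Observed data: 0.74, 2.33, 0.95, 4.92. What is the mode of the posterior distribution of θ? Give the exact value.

θ̂_MAP = 4.92

The Uniform(0, θ) likelihood is θ^(−n) for θ ≥ max(xᵢ), zero otherwise. Here max(xᵢ) = 4.92.
Posterior ∝ θ^(−3) · θ^(−4) = θ^(−7) on θ ≥ max(3.2, 4.92) = 4.92.
This density is strictly decreasing in θ, so the posterior mode lies at the lower boundary of the support.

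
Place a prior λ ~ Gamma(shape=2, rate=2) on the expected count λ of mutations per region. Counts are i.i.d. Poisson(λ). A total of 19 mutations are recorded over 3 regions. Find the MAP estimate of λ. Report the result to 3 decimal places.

Σxᵢ = 19, n = 3.
Posterior ∝ λe^(−2λ) · λ^19e^(−3λ) = λ^20e^(−5λ), i.e. Gamma(shape=21, rate=5).
The mode of a Gamma(a, b) with a ≥ 1 (shape–rate) is (a−1)/b = 20/5 ≈ 4.000.

λ̂_MAP = 4.000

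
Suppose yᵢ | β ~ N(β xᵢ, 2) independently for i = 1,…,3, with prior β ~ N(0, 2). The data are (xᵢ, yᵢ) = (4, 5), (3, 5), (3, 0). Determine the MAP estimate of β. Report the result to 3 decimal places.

β̂_MAP = 1.000

log p(β | y) = −Σ(yᵢ − βxᵢ)²/(2·2) − β²/(2·2) + const.
Setting the derivative to zero: Σxᵢ(yᵢ − βxᵢ)/2 − β/2 = 0, so β = Σxᵢyᵢ / (Σxᵢ² + σ²/τ²).
Σxᵢyᵢ = 4·5 + 3·5 + 3·0 = 35; Σxᵢ² = 34; σ²/τ² = 1.
β̂_MAP = 35 / (34 + 1) = 35/35 ≈ 1.000.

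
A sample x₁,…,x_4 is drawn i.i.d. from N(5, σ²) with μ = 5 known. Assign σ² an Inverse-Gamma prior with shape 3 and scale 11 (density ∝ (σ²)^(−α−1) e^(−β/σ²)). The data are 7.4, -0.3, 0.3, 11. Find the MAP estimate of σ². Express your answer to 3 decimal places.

Sum of squared deviations about the known mean: SS = (7.4−5)² + (-0.3−5)² + (0.3−5)² + (11−5)² = 91.94.
The Normal likelihood contributes (σ²)^(−n/2) exp(−SS/(2σ²)), so the posterior is Inverse-Gamma(α + n/2, β + SS/2) = Inverse-Gamma(5, 56.97).
The mode of Inverse-Gamma(a, b) is b/(a+1) = 56.97/6 ≈ 9.495.

σ̂²_MAP = 9.495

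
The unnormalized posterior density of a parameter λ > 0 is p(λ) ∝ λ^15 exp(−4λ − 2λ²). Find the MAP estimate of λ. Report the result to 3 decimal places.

ℓ'(λ) = 15/λ − 4 − 4λ. Setting this to zero and multiplying by λ: 4λ² + 4λ − 15 = 0.
λ = (−4 + √(4² + 4·4·15)) / (2·4) = (−4 + √256) / 8 = (−4 + 16)/8 = 3/2.
ℓ''(λ) = −15/λ² − 4 < 0, confirming a maximum.

λ̂_MAP = 1.500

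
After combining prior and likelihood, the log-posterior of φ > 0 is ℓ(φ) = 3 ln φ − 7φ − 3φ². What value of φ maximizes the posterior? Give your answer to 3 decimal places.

φ̂_MAP = 0.333

ℓ'(φ) = 3/φ − 7 − 6φ. Setting this to zero and multiplying by φ: 6φ² + 7φ − 3 = 0.
φ = (−7 + √(7² + 4·6·3)) / (2·6) = (−7 + √121) / 12 = (−7 + 11)/12 = 1/3.
ℓ''(φ) = −3/φ² − 6 < 0, confirming a maximum.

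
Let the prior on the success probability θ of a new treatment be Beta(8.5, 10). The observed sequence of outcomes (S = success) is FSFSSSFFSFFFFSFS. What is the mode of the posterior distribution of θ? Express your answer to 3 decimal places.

θ̂_MAP = 0.446

Prior: Beta(8.5, 10).
Data: 7 successes in 16 trials (from the sequence). The binomial likelihood contributes θ^7(1−θ)^9, so the posterior is Beta(8.5+7, 10+9) = Beta(15.5, 19).
For Beta(a, b) with a, b > 1 the mode is (a−1)/(a+b−2) = 14.5/32.5 ≈ 0.446.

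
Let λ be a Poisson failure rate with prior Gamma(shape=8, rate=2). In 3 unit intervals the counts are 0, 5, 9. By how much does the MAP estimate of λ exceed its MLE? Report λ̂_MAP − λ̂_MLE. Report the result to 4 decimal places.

Σxᵢ = 14. Posterior is Gamma(22, 5); MAP = (22−1)/5 = 21/5 ≈ 4.20000.
MLE = x̄ = 14/3 ≈ 4.66667.
Difference = 21/5 − 14/3 = -7/15 ≈ -0.4667.

MAP − MLE = -0.4667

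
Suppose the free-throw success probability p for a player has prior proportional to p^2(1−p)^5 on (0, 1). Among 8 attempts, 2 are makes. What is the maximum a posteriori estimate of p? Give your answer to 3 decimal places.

The prior density ∝ p^2(1−p)^5 is the kernel of Beta(3, 6).
Data: 2 successes in 8 trials. The binomial likelihood contributes p^2(1−p)^6, so the posterior is Beta(3+2, 6+6) = Beta(5, 12).
For Beta(a, b) with a, b > 1 the mode is (a−1)/(a+b−2) = 4/15 ≈ 0.267.

p̂_MAP = 0.267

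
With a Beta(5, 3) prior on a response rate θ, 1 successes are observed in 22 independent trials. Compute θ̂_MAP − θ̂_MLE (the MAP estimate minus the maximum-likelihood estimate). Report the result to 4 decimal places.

MAP − MLE = 0.1331

Posterior is Beta(6, 24); MAP = (6−1)/(30−2) = 5/28 ≈ 0.17857.
MLE ignores the prior: θ̂_MLE = k/n = 1/22 ≈ 0.04545.
Difference = 5/28 − 1/22 = 41/308 ≈ 0.1331.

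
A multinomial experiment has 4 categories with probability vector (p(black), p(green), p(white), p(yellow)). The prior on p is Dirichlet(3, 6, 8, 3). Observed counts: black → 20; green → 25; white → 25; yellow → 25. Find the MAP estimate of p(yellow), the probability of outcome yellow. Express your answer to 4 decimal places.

MAP estimate of p(yellow) = 0.2432

The posterior is Dirichlet(αᵢ + nᵢ) = Dirichlet(23, 31, 33, 28).
For a Dirichlet(a₁,…,a_K) with all aᵢ > 1, the mode has j-th component (aⱼ − 1)/(Σaᵢ − K).
Here Σaᵢ = 115 and K = 4, so p(yellow) = (28 − 1)/(115 − 4) = 27/111 ≈ 0.2432.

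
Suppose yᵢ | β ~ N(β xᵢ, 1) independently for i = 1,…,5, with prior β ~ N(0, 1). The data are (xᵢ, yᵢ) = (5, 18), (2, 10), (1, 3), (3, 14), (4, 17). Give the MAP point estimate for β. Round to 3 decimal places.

log p(β | y) = −Σ(yᵢ − βxᵢ)²/(2·1) − β²/(2·1) + const.
Setting the derivative to zero: Σxᵢ(yᵢ − βxᵢ)/1 − β/1 = 0, so β = Σxᵢyᵢ / (Σxᵢ² + σ²/τ²).
Σxᵢyᵢ = 5·18 + 2·10 + 1·3 + 3·14 + 4·17 = 223; Σxᵢ² = 55; σ²/τ² = 1.
β̂_MAP = 223 / (55 + 1) = 223/56 ≈ 3.982.

β̂_MAP = 3.982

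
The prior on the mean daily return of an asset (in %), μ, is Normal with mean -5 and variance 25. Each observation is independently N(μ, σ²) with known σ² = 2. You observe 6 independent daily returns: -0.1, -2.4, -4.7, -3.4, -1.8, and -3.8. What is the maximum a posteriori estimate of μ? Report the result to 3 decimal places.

μ̂_MAP = -2.730

n = 6; x̄ = ((-0.1) + (-2.4) + (-4.7) + (-3.4) + (-1.8) + (-3.8))/6 = -16.2/6 = -2.7.
For a Normal prior and Normal likelihood with known variance, the posterior is Normal; its mode equals its mean, the precision-weighted average.
Prior precision 1/σ₀² = 1/25 = 0.04; data precision n/σ² = 6/2 = 3.
μ̂ = (0.04·(-5) + 3·(-2.7)) / (0.04 + 3) = (-8.3)/3.04 = -415/152 ≈ -2.730.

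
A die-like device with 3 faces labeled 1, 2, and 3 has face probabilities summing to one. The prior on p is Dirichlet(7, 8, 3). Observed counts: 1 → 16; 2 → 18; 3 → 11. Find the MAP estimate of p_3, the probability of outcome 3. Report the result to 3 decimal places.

The posterior is Dirichlet(αᵢ + nᵢ) = Dirichlet(23, 26, 14).
For a Dirichlet(a₁,…,a_K) with all aᵢ > 1, the mode has j-th component (aⱼ − 1)/(Σaᵢ − K).
Here Σaᵢ = 63 and K = 3, so p_3 = (14 − 1)/(63 − 3) = 13/60 ≈ 0.217.

MAP estimate: 0.217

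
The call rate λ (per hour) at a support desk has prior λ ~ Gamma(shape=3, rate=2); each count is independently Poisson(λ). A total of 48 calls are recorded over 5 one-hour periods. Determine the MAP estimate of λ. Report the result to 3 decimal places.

λ̂_MAP = 7.143

Σxᵢ = 48, n = 5.
Posterior ∝ λ^2e^(−2λ) · λ^48e^(−5λ) = λ^50e^(−7λ), i.e. Gamma(shape=51, rate=7).
The mode of a Gamma(a, b) with a ≥ 1 (shape–rate) is (a−1)/b = 50/7 ≈ 7.143.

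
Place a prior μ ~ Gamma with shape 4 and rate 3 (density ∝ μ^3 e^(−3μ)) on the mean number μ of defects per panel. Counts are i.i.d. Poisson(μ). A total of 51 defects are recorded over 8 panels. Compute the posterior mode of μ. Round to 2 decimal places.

μ̂_MAP = 4.91

Σxᵢ = 51, n = 8.
Posterior ∝ μ^3e^(−3μ) · μ^51e^(−8μ) = μ^54e^(−11μ), i.e. Gamma(shape=55, rate=11).
The mode of a Gamma(a, b) with a ≥ 1 (shape–rate) is (a−1)/b = 54/11 ≈ 4.91.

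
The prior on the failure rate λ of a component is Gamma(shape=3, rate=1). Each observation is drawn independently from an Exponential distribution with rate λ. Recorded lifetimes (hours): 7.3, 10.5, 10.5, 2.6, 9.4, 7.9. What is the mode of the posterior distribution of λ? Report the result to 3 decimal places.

λ̂_MAP = 0.163

The Exponential(rate=λ) likelihood is ∝ λ^n e^(−λΣtᵢ). Here n = 6 and Σtᵢ = 7.3 + 10.5 + 10.5 + 2.6 + 9.4 + 7.9 = 48.2.
Posterior ∝ λ^2e^(−1λ) · λ^6e^(−48.2λ) = λ^8e^(−49.2λ), i.e. Gamma(9, 49.2).
Mode = (a−1)/b = 8/49.2 ≈ 0.163.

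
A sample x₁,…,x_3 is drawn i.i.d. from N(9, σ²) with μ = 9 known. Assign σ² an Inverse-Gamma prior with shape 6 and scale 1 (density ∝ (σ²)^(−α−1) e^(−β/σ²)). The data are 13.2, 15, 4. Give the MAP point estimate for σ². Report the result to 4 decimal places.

σ̂²_MAP = 4.7435

Sum of squared deviations about the known mean: SS = (13.2−9)² + (15−9)² + (4−9)² = 78.64.
The Normal likelihood contributes (σ²)^(−n/2) exp(−SS/(2σ²)), so the posterior is Inverse-Gamma(α + n/2, β + SS/2) = Inverse-Gamma(7.5, 40.32).
The mode of Inverse-Gamma(a, b) is b/(a+1) = 40.32/8.5 ≈ 4.7435.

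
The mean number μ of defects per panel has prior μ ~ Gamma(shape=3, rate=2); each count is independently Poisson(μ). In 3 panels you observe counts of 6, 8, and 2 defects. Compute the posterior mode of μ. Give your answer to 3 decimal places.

Σxᵢ = 6+8+2 = 16, with n = 3.
Posterior ∝ μ^2e^(−2μ) · μ^16e^(−3μ) = μ^18e^(−5μ), i.e. Gamma(shape=19, rate=5).
The mode of a Gamma(a, b) with a ≥ 1 (shape–rate) is (a−1)/b = 18/5 ≈ 3.600.

μ̂_MAP = 3.600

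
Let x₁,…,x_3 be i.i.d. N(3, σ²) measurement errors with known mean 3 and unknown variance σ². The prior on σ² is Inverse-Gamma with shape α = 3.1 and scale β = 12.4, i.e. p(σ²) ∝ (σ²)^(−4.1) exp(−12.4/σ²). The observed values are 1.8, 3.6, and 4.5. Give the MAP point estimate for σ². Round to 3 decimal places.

Sum of squared deviations about the known mean: SS = (1.8−3)² + (3.6−3)² + (4.5−3)² = 4.05.
The Normal likelihood contributes (σ²)^(−n/2) exp(−SS/(2σ²)), so the posterior is Inverse-Gamma(α + n/2, β + SS/2) = Inverse-Gamma(4.6, 14.425).
The mode of Inverse-Gamma(a, b) is b/(a+1) = 14.425/5.6 ≈ 2.576.

σ̂²_MAP = 2.576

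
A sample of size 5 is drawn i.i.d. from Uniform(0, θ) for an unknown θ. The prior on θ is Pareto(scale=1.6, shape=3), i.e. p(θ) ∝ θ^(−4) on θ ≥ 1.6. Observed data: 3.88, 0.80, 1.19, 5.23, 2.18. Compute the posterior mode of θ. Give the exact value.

θ̂_MAP = 5.23

The Uniform(0, θ) likelihood is θ^(−n) for θ ≥ max(xᵢ), zero otherwise. Here max(xᵢ) = 5.23.
Posterior ∝ θ^(−4) · θ^(−5) = θ^(−9) on θ ≥ max(1.6, 5.23) = 5.23.
This density is strictly decreasing in θ, so the posterior mode lies at the lower boundary of the support.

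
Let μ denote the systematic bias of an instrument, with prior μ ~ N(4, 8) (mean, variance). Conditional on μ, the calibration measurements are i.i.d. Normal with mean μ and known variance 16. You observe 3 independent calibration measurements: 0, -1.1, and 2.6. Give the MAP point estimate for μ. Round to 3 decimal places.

n = 3; x̄ = (0 + (-1.1) + 2.6)/3 = 1.5/3 = 0.5.
For a Normal prior and Normal likelihood with known variance, the posterior is Normal; its mode equals its mean, the precision-weighted average.
Prior precision 1/σ₀² = 1/8 = 0.125; data precision n/σ² = 3/16 = 0.1875.
μ̂ = (0.125·4 + 0.1875·0.5) / (0.125 + 0.1875) = 0.59375/0.3125 = 1.900.

μ̂_MAP = 1.900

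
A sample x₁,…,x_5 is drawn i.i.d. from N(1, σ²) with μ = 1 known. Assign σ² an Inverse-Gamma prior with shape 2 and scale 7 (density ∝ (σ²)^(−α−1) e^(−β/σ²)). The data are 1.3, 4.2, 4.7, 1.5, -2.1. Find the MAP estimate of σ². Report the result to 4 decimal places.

σ̂²_MAP = 4.3527

Sum of squared deviations about the known mean: SS = (1.3−1)² + (4.2−1)² + (4.7−1)² + (1.5−1)² + (-2.1−1)² = 33.88.
The Normal likelihood contributes (σ²)^(−n/2) exp(−SS/(2σ²)), so the posterior is Inverse-Gamma(α + n/2, β + SS/2) = Inverse-Gamma(4.5, 23.94).
The mode of Inverse-Gamma(a, b) is b/(a+1) = 23.94/5.5 ≈ 4.3527.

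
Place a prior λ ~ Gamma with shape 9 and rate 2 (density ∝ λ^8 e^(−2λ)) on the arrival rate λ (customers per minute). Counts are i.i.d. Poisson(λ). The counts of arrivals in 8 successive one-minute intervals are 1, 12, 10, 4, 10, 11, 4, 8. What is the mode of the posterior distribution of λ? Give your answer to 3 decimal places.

Σxᵢ = 1+12+10+4+10+11+4+8 = 60, with n = 8.
Posterior ∝ λ^8e^(−2λ) · λ^60e^(−8λ) = λ^68e^(−10λ), i.e. Gamma(shape=69, rate=10).
The mode of a Gamma(a, b) with a ≥ 1 (shape–rate) is (a−1)/b = 68/10 ≈ 6.800.

λ̂_MAP = 6.800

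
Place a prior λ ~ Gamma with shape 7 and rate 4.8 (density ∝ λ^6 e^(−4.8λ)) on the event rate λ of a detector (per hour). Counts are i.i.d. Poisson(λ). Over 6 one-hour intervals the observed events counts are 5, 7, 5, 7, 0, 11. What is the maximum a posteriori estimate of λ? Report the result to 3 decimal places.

λ̂_MAP = 3.796

Σxᵢ = 5+7+5+7+0+11 = 35, with n = 6.
Posterior ∝ λ^6e^(−4.8λ) · λ^35e^(−6λ) = λ^41e^(−10.8λ), i.e. Gamma(shape=42, rate=10.8).
The mode of a Gamma(a, b) with a ≥ 1 (shape–rate) is (a−1)/b = 41/10.8 ≈ 3.796.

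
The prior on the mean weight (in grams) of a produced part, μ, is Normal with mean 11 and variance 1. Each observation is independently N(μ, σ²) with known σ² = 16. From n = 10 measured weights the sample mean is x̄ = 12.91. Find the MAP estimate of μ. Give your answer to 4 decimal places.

n = 10, x̄ = 12.91.
For a Normal prior and Normal likelihood with known variance, the posterior is Normal; its mode equals its mean, the precision-weighted average.
Prior precision 1/σ₀² = 1/1 = 1; data precision n/σ² = 10/16 = 0.625.
μ̂ = (1·11 + 0.625·12.91) / (1 + 0.625) = 19.06875/1.625 = 3051/260 ≈ 11.7346.

μ̂_MAP = 11.7346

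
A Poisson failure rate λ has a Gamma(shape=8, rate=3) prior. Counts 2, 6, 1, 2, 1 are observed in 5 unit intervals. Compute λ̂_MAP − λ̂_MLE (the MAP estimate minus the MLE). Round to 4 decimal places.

MAP − MLE = -0.0250

Σxᵢ = 12. Posterior is Gamma(20, 8); MAP = (20−1)/8 = 19/8 ≈ 2.37500.
MLE = x̄ = 12/5 ≈ 2.40000.
Difference = 19/8 − 12/5 = -1/40 ≈ -0.0250.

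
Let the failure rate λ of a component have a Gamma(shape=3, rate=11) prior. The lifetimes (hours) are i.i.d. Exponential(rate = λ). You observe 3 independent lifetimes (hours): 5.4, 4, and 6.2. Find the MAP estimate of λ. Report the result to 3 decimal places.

λ̂_MAP = 0.188

The Exponential(rate=λ) likelihood is ∝ λ^n e^(−λΣtᵢ). Here n = 3 and Σtᵢ = 5.4 + 4 + 6.2 = 15.6.
Posterior ∝ λ^2e^(−11λ) · λ^3e^(−15.6λ) = λ^5e^(−26.6λ), i.e. Gamma(6, 26.6).
Mode = (a−1)/b = 5/26.6 ≈ 0.188.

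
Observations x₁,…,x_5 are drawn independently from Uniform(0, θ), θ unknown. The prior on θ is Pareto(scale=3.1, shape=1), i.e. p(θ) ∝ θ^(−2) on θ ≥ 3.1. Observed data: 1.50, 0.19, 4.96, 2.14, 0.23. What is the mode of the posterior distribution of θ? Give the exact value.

θ̂_MAP = 4.96

The Uniform(0, θ) likelihood is θ^(−n) for θ ≥ max(xᵢ), zero otherwise. Here max(xᵢ) = 4.96.
Posterior ∝ θ^(−2) · θ^(−5) = θ^(−7) on θ ≥ max(3.1, 4.96) = 4.96.
This density is strictly decreasing in θ, so the posterior mode lies at the lower boundary of the support.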